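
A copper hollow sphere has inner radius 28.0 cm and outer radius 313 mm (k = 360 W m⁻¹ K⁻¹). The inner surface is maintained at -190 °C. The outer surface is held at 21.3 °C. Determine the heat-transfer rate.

Q = 4πk·ΔT/(1/r₁ − 1/r₂) = 4π × 360 × 211.3 / (1/0.280 − 1/0.313) = 2.54×10^6 W

Q = 2.54×10^6 W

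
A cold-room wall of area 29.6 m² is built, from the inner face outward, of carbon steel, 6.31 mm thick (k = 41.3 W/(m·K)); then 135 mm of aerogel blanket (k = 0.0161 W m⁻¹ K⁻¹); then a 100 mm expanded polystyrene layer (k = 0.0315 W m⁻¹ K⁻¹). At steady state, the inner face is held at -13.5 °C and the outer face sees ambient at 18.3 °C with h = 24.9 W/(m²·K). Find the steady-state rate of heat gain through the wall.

Series thermal resistances, inner to outer:
  R_carbon steel = L/(kA) = 0.00631/(41.3·29.6) = 5.162×10^-6 K/W
  R_aerogel blanket = L/(kA) = 0.135/(0.0161·29.6) = 0.2833 K/W
  R_expanded polystyrene = L/(kA) = 0.100/(0.0315·29.6) = 0.1073 K/W
  R_conv,out = 1/(hA) = 1/(24.9·29.6) = 0.001357 K/W
ΣR = 5.162×10^-6 + 0.2833 + 0.1073 + 0.001357 = 0.3920 K/W
Q = ΔT/ΣR = (-13.5 °C − 18.3 °C)/0.3920 = -81.1 W
(Negative Q ⇒ heat flows inward; heat gain = 81.1 W.)

Q = 81.1 W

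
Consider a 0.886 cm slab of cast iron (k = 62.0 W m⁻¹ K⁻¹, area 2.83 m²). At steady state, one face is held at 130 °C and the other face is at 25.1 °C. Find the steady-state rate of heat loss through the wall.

Q = 2080 kW

Q = kA·ΔT/L = 62.0 × 2.83 × |130 °C − 25.1 °C| / 0.00886 = 2.08×10^6 W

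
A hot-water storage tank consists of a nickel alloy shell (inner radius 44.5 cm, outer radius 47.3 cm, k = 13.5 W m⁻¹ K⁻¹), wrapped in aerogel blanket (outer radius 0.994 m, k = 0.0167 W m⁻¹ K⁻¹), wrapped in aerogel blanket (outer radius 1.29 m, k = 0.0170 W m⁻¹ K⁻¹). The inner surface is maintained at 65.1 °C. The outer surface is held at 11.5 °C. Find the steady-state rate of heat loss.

Treat each layer as a resistance in series:
  R_nickel alloy = (1/0.445 − 1/0.473)/(4πk) = 0.1330/(4π·13.5) = 7.841×10^-4 K/W
  R_aerogel blanket = (1/0.473 − 1/0.994)/(4πk) = 1.108/(4π·0.0167) = 5.280 K/W
  R_aerogel blanket = (1/0.994 − 1/1.29)/(4πk) = 0.2308/(4π·0.0170) = 1.081 K/W
ΣR = 7.841×10^-4 + 5.280 + 1.081 = 6.362 K/W
Q = ΔT/ΣR = (65.1 °C − 11.5 °C)/6.362 = 8.43 W

Q = 8.43 W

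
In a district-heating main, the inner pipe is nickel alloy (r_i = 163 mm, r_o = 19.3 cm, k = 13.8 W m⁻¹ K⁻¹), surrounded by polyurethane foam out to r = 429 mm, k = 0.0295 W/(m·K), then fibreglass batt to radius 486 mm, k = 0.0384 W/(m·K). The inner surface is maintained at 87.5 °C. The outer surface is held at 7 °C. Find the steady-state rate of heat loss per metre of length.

Resistance network (inner→outer):
  R'_nickel alloy = ln(0.193/0.163)/(2πk) = 0.1689/(2π·13.8) = 0.001948 m·K/W
  R'_polyurethane foam = ln(0.429/0.193)/(2πk) = 0.7988/(2π·0.0295) = 4.309 m·K/W
  R'_fibreglass batt = ln(0.486/0.429)/(2πk) = 0.1248/(2π·0.0384) = 0.5171 m·K/W
ΣR = 0.001948 + 4.309 + 0.5171 = 4.828 m·K/W
Q' = ΔT/ΣR = (87.5 °C − 7 °C)/4.828 = 16.7 W/m

Q' = 16.7 W/m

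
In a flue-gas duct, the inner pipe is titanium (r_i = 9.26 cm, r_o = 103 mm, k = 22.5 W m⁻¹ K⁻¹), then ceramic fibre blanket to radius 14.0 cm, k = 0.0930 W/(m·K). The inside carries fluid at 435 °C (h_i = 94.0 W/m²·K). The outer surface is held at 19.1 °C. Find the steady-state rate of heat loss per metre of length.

Series thermal resistances, inner to outer:
  R'_conv,in = 1/(2πr h) = 1/(2π·0.0926·94.0) = 0.01828 m·K/W
  R'_titanium = ln(0.103/0.0926)/(2πk) = 0.1064/(2π·22.5) = 7.529×10^-4 m·K/W
  R'_ceramic fibre blanket = ln(0.140/0.103)/(2πk) = 0.3069/(2π·0.0930) = 0.5252 m·K/W
ΣR = 0.01828 + 7.529×10^-4 + 0.5252 = 0.5442 m·K/W
Q' = ΔT/ΣR = (435 °C − 19.1 °C)/0.5442 = 764 W/m

Q' = 764 W/m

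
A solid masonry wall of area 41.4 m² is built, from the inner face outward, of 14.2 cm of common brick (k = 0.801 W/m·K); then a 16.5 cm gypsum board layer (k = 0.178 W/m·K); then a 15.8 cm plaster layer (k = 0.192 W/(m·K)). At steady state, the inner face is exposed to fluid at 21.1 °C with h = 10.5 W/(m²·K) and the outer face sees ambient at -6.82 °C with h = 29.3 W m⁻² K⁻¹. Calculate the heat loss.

Series thermal resistances, inner to outer:
  R_conv,in = 1/(hA) = 1/(10.5·41.4) = 0.002300 K/W
  R_common brick = L/(kA) = 0.142/(0.801·41.4) = 0.004282 K/W
  R_gypsum board = L/(kA) = 0.165/(0.178·41.4) = 0.02239 K/W
  R_plaster = L/(kA) = 0.158/(0.192·41.4) = 0.01988 K/W
  R_conv,out = 1/(hA) = 1/(29.3·41.4) = 8.244×10^-4 K/W
ΣR = 0.002300 + 0.004282 + 0.02239 + 0.01988 + 8.244×10^-4 = 0.04968 K/W
Q = ΔT/ΣR = (21.1 °C − -6.82 °C)/0.04968 = 562 W

Q = 562 W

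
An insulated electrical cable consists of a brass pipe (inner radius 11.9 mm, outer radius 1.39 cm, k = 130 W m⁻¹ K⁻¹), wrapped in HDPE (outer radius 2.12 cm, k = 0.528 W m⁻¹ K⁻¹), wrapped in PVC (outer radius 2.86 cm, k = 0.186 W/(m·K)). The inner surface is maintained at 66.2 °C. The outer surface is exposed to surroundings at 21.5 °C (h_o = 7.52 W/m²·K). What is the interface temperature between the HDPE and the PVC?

T = 61.1 °C

Series thermal resistances, inner to outer:
  R'_brass = ln(0.0139/0.0119)/(2πk) = 0.1554/(2π·130) = 1.902×10^-4 m·K/W
  R'_HDPE = ln(0.0212/0.0139)/(2πk) = 0.4221/(2π·0.528) = 0.1272 m·K/W
  R'_PVC = ln(0.0286/0.0212)/(2πk) = 0.2994/(2π·0.186) = 0.2562 m·K/W
  R'_conv,out = 1/(2πr h) = 1/(2π·0.0286·7.52) = 0.7400 m·K/W
ΣR = 1.902×10^-4 + 0.1272 + 0.2562 + 0.7400 = 1.124 m·K/W
Q' = ΔT/ΣR = (66.2 °C − 21.5 °C)/1.124 = 39.77 W/m
From the inner boundary to the HDPE/PVC interface, ΣR_partial = 0.1274 m·K/W.
T_interface = T_in − Q'·ΣR_partial = 66.2 °C − (39.77)(0.1274) = 61.1 °C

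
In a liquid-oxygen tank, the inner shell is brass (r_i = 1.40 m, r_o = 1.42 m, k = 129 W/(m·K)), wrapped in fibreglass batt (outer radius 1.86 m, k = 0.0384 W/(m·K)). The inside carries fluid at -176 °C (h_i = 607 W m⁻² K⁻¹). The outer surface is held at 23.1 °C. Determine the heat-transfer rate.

Q = 577 W

Resistance network (inner→outer):
  R_conv,in = 1/(4πr²h) = 1/(4π·1.40²·607) = 6.689×10^-5 K/W
  R_brass = (1/1.40 − 1/1.42)/(4πk) = 0.01006/(4π·129) = 6.206×10^-6 K/W
  R_fibreglass batt = (1/1.42 − 1/1.86)/(4πk) = 0.1666/(4π·0.0384) = 0.3452 K/W
ΣR = 6.689×10^-5 + 6.206×10^-6 + 0.3452 = 0.3453 K/W
Q = ΔT/ΣR = (-176 °C − 23.1 °C)/0.3453 = -577 W
(Negative Q ⇒ heat flows inward; heat gain = 577 W.)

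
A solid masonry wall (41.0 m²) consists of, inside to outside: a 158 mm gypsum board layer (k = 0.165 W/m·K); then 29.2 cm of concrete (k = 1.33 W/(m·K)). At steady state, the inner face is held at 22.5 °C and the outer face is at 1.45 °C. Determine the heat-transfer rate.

Q = 733 W

Resistance network (inner→outer):
  R_gypsum board = L/(kA) = 0.158/(0.165·41.0) = 0.02336 K/W
  R_concrete = L/(kA) = 0.292/(1.33·41.0) = 0.005355 K/W
ΣR = 0.02336 + 0.005355 = 0.02871 K/W
Q = ΔT/ΣR = (22.5 °C − 1.45 °C)/0.02871 = 733 W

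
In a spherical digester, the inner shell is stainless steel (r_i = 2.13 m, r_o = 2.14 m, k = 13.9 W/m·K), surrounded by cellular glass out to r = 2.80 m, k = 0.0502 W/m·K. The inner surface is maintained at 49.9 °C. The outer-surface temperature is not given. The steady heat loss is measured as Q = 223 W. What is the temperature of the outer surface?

Sum the resistances:
  R_stainless steel = (1/2.13 − 1/2.14)/(4πk) = 0.002194/(4π·13.9) = 1.256×10^-5 K/W
  R_cellular glass = (1/2.14 − 1/2.80)/(4πk) = 0.1101/(4π·0.0502) = 0.1746 K/W
ΣR = 0.1746 K/W
ΔT = Q·ΣR = 223 × 0.1746 = 38.94 K
Heat flows outward, so T_out = T_in − ΔT = 49.9 − 38.94 = 11.0 °C

T_out = 11.0 °C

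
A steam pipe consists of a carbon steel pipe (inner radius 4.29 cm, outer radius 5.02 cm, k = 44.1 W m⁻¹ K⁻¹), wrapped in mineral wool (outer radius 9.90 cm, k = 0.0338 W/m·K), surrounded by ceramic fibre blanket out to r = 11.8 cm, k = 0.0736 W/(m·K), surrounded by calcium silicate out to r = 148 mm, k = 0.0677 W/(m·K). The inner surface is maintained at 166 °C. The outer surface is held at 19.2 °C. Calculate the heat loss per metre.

Resistance network (inner→outer):
  R'_carbon steel = ln(0.0502/0.0429)/(2πk) = 0.1571/(2π·44.1) = 5.671×10^-4 m·K/W
  R'_mineral wool = ln(0.0990/0.0502)/(2πk) = 0.6791/(2π·0.0338) = 3.198 m·K/W
  R'_ceramic fibre blanket = ln(0.118/0.0990)/(2πk) = 0.1756/(2π·0.0736) = 0.3796 m·K/W
  R'_calcium silicate = ln(0.148/0.118)/(2πk) = 0.2265/(2π·0.0677) = 0.5325 m·K/W
ΣR = 5.671×10^-4 + 3.198 + 0.3796 + 0.5325 = 4.111 m·K/W
Q' = ΔT/ΣR = (166 °C − 19.2 °C)/4.111 = 35.7 W/m

Q' = 35.7 W/m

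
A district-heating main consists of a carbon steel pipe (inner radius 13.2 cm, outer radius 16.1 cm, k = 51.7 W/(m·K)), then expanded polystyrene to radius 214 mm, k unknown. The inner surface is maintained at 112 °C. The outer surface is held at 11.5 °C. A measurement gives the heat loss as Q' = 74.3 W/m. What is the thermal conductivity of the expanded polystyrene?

k = 0.0335 W/m·K

ΣR = ΔT/Q' = |112 − 11.5|/74.3 = 1.353 m·K/W
Known resistances:
  R'_carbon steel = ln(0.161/0.132)/(2πk) = 0.1986/(2π·51.7) = 6.114×10^-4 m·K/W
R_expanded polystyrene = ΣR − ΣR_known = 1.353 − 6.114×10^-4 = 1.352 m·K/W
ln(r₂/r₁)/(2πk) = 1.352 ⇒ k = 0.2846/(2π·1.352) = 0.0335 W/m·K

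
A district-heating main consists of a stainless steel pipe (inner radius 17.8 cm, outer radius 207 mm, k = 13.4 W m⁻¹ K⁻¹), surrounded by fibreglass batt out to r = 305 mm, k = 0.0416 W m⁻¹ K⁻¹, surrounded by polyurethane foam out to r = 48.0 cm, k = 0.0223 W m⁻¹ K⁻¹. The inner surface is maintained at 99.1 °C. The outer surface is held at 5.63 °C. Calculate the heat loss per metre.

Q' = 19.8 W/m

Resistance network (inner→outer):
  R'_stainless steel = ln(0.207/0.178)/(2πk) = 0.1509/(2π·13.4) = 0.001793 m·K/W
  R'_fibreglass batt = ln(0.305/0.207)/(2πk) = 0.3876/(2π·0.0416) = 1.483 m·K/W
  R'_polyurethane foam = ln(0.480/0.305)/(2πk) = 0.4535/(2π·0.0223) = 3.236 m·K/W
ΣR = 0.001793 + 1.483 + 3.236 = 4.721 m·K/W
Q' = ΔT/ΣR = (99.1 °C − 5.63 °C)/4.721 = 19.8 W/m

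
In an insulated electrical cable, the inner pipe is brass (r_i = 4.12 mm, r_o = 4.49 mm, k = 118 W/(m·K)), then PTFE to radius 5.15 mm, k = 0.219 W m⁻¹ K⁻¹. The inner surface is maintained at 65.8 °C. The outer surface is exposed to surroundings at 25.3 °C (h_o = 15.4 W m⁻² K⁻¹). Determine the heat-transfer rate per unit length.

Treat each layer as a resistance in series:
  R'_brass = ln(0.00449/0.00412)/(2πk) = 0.08600/(2π·118) = 1.160×10^-4 m·K/W
  R'_PTFE = ln(0.00515/0.00449)/(2πk) = 0.1371/(2π·0.219) = 0.09967 m·K/W
  R'_conv,out = 1/(2πr h) = 1/(2π·0.00515·15.4) = 2.007 m·K/W
ΣR = 1.160×10^-4 + 0.09967 + 2.007 = 2.107 m·K/W
Q' = ΔT/ΣR = (65.8 °C − 25.3 °C)/2.107 = 19.2 W/m

Q' = 19.2 W/m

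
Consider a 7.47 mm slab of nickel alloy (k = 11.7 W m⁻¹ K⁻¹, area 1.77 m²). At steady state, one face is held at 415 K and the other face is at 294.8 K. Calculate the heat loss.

Q = 333 kW

Q = kA·ΔT/L = 11.7 × 1.77 × |415 K − 294.8 K| / 0.00747 = 3.33×10^5 W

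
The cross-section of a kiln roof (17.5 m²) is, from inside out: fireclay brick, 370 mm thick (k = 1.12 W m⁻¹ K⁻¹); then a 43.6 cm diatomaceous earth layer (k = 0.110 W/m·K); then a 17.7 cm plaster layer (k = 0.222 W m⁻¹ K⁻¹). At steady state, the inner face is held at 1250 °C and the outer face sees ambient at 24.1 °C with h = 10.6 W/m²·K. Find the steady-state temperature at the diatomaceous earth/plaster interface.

T = 235 °C

Series thermal resistances, inner to outer:
  R_fireclay brick = L/(kA) = 0.370/(1.12·17.5) = 0.01888 K/W
  R_diatomaceous earth = L/(kA) = 0.436/(0.110·17.5) = 0.2265 K/W
  R_plaster = L/(kA) = 0.177/(0.222·17.5) = 0.04556 K/W
  R_conv,out = 1/(hA) = 1/(10.6·17.5) = 0.005391 K/W
ΣR = 0.01888 + 0.2265 + 0.04556 + 0.005391 = 0.2963 K/W
Q = ΔT/ΣR = (1250 °C − 24.1 °C)/0.2963 = 4137 W
From the inner boundary to the diatomaceous earth/plaster interface, ΣR_partial = 0.2454 K/W.
T_interface = T_in − Q·ΣR_partial = 1250 °C − (4137)(0.2454) = 235 °C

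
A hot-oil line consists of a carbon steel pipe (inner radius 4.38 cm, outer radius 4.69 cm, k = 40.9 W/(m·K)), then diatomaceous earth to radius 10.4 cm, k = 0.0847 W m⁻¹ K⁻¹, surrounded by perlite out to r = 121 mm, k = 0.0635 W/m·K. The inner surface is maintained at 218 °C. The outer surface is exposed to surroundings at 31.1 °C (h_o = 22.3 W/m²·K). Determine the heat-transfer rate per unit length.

Resistance network (inner→outer):
  R'_carbon steel = ln(0.0469/0.0438)/(2πk) = 0.06838/(2π·40.9) = 2.661×10^-4 m·K/W
  R'_diatomaceous earth = ln(0.104/0.0469)/(2πk) = 0.7964/(2π·0.0847) = 1.496 m·K/W
  R'_perlite = ln(0.121/0.104)/(2πk) = 0.1514/(2π·0.0635) = 0.3795 m·K/W
  R'_conv,out = 1/(2πr h) = 1/(2π·0.121·22.3) = 0.05898 m·K/W
ΣR = 2.661×10^-4 + 1.496 + 0.3795 + 0.05898 = 1.935 m·K/W
Q' = ΔT/ΣR = (218 °C − 31.1 °C)/1.935 = 96.6 W/m

Q' = 96.6 W/m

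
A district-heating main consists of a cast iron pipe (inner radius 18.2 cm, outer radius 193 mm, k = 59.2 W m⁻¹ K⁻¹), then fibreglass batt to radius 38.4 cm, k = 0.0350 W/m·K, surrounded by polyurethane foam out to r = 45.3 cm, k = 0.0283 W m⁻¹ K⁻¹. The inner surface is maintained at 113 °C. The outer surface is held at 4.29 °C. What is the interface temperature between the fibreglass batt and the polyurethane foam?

Series thermal resistances, inner to outer:
  R'_cast iron = ln(0.193/0.182)/(2πk) = 0.05868/(2π·59.2) = 1.578×10^-4 m·K/W
  R'_fibreglass batt = ln(0.384/0.193)/(2πk) = 0.6880/(2π·0.0350) = 3.128 m·K/W
  R'_polyurethane foam = ln(0.453/0.384)/(2πk) = 0.1652/(2π·0.0283) = 0.9293 m·K/W
ΣR = 1.578×10^-4 + 3.128 + 0.9293 = 4.057 m·K/W
Q' = ΔT/ΣR = (113 °C − 4.29 °C)/4.057 = 26.80 W/m
From the inner boundary to the fibreglass batt/polyurethane foam interface, ΣR_partial = 3.128 m·K/W.
T_interface = T_in − Q'·ΣR_partial = 113 °C − (26.80)(3.128) = 29.2 °C

T = 29.2 °C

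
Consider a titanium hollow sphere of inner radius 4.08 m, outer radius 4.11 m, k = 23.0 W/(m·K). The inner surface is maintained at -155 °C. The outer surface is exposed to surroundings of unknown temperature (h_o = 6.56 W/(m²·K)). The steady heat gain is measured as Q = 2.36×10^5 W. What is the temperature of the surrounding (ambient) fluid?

Series resistances:
  R_titanium = (1/4.08 − 1/4.11)/(4πk) = 0.001789/(4π·23.0) = 6.190×10^-6 K/W
  R_conv,out = 1/(4πr²h) = 1/(4π·4.11²·6.56) = 7.181×10^-4 K/W
ΣR = 7.243×10^-4 K/W
ΔT = Q·ΣR = 2.36×10^5 × 7.243×10^-4 = 170.9 K
Heat flows inward, so T_out = T_in + ΔT = -155 + 170.9 = 15.9 °C

T_out = 15.9 °C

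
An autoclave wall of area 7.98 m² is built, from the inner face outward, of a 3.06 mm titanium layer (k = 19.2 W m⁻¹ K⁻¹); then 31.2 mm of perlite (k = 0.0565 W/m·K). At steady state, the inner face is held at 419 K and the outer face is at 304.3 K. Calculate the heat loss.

Q = 1660 W

Treat each layer as a resistance in series:
  R_titanium = L/(kA) = 0.00306/(19.2·7.98) = 1.997×10^-5 K/W
  R_perlite = L/(kA) = 0.0312/(0.0565·7.98) = 0.06920 K/W
ΣR = 1.997×10^-5 + 0.06920 = 0.06922 K/W
Q = ΔT/ΣR = (419 K − 304.3 K)/0.06922 = 1660 W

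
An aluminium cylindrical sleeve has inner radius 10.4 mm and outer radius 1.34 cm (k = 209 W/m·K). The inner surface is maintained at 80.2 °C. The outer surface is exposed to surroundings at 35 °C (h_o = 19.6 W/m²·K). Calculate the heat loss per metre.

Q' = 74.6 W/m

Resistance network (inner→outer):
  R'_aluminium = ln(0.0134/0.0104)/(2πk) = 0.2534/(2π·209) = 1.930×10^-4 m·K/W
  R'_conv,out = 1/(2πr h) = 1/(2π·0.0134·19.6) = 0.6060 m·K/W
ΣR = 1.930×10^-4 + 0.6060 = 0.6062 m·K/W
Q' = ΔT/ΣR = (80.2 °C − 35 °C)/0.6062 = 74.6 W/m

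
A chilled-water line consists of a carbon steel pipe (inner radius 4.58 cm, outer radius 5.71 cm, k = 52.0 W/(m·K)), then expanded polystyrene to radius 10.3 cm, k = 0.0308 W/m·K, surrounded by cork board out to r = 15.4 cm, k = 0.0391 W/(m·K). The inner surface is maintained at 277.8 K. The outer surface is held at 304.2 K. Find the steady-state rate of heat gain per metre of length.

Q' = 5.63 W/m

Series thermal resistances, inner to outer:
  R'_carbon steel = ln(0.0571/0.0458)/(2πk) = 0.2205/(2π·52.0) = 6.749×10^-4 m·K/W
  R'_expanded polystyrene = ln(0.103/0.0571)/(2πk) = 0.5899/(2π·0.0308) = 3.048 m·K/W
  R'_cork board = ln(0.154/0.103)/(2πk) = 0.4022/(2π·0.0391) = 1.637 m·K/W
ΣR = 6.749×10^-4 + 3.048 + 1.637 = 4.686 m·K/W
Q' = ΔT/ΣR = (277.8 K − 304.2 K)/4.686 = -5.63 W/m
(Negative Q' ⇒ heat flows inward; heat gain = 5.63 W/m.)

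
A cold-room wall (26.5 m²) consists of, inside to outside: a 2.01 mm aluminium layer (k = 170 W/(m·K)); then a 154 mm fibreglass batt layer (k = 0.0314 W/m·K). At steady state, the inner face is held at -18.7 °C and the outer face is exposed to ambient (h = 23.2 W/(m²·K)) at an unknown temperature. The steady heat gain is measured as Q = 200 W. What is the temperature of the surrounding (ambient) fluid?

Sum the resistances:
  R_aluminium = L/(kA) = 0.00201/(170·26.5) = 4.462×10^-7 K/W
  R_fibreglass batt = L/(kA) = 0.154/(0.0314·26.5) = 0.1851 K/W
  R_conv,out = 1/(hA) = 1/(23.2·26.5) = 0.001627 K/W
ΣR = 0.1867 K/W
ΔT = Q·ΣR = 200 × 0.1867 = 37.34 K
Heat flows inward, so T_out = T_in + ΔT = -18.7 + 37.34 = 18.6 °C

T_out = 18.6 °C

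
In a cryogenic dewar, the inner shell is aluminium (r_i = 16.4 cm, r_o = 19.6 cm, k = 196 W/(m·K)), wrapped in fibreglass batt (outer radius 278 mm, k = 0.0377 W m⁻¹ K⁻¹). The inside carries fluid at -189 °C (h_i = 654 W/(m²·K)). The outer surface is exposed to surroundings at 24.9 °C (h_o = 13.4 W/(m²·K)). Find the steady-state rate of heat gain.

Q = 65.6 W

Resistance network (inner→outer):
  R_conv,in = 1/(4πr²h) = 1/(4π·0.164²·654) = 0.004524 K/W
  R_aluminium = (1/0.164 − 1/0.196)/(4πk) = 0.9955/(4π·196) = 4.042×10^-4 K/W
  R_fibreglass batt = (1/0.196 − 1/0.278)/(4πk) = 1.505/(4π·0.0377) = 3.177 K/W
  R_conv,out = 1/(4πr²h) = 1/(4π·0.278²·13.4) = 0.07684 K/W
ΣR = 0.004524 + 4.042×10^-4 + 3.177 + 0.07684 = 3.259 K/W
Q = ΔT/ΣR = (-189 °C − 24.9 °C)/3.259 = -65.6 W
(Negative Q ⇒ heat flows inward; heat gain = 65.6 W.)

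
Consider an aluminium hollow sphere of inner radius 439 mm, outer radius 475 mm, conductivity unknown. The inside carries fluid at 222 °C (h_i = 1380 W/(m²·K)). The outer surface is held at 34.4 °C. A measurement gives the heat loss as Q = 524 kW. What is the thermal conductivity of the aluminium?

k = 234 W/m·K

ΣR = ΔT/Q = |222 − 34.4|/5.24×10^5 = 3.580×10^-4 K/W
Known resistances:
  R_conv,in = 1/(4πr²h) = 1/(4π·0.439²·1380) = 2.992×10^-4 K/W
R_aluminium = ΣR − ΣR_known = 3.580×10^-4 − 2.992×10^-4 = 5.880×10^-5 K/W
(1/r₁−1/r₂)/(4πk) = 5.880×10^-5 ⇒ k = 0.1726/(4π·5.880×10^-5) = 234 W/m·K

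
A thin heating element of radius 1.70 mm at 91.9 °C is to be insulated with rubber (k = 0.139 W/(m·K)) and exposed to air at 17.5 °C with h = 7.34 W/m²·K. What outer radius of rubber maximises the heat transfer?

r_cr = 1.89 cm

For a cylinder, r_cr = k_ins/h = 0.139/7.34 = 0.0189 m = 1.89 cm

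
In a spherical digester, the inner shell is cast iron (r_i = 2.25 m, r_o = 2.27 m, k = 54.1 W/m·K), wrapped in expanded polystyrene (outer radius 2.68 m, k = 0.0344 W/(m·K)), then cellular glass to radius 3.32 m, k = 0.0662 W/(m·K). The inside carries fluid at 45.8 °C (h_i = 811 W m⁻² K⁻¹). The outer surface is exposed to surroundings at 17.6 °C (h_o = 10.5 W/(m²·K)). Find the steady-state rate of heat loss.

Q = 116 W

Series thermal resistances, inner to outer:
  R_conv,in = 1/(4πr²h) = 1/(4π·2.25²·811) = 1.938×10^-5 K/W
  R_cast iron = (1/2.25 − 1/2.27)/(4πk) = 0.003916/(4π·54.1) = 5.760×10^-6 K/W
  R_expanded polystyrene = (1/2.27 − 1/2.68)/(4πk) = 0.06739/(4π·0.0344) = 0.1559 K/W
  R_cellular glass = (1/2.68 − 1/3.32)/(4πk) = 0.07193/(4π·0.0662) = 0.08646 K/W
  R_conv,out = 1/(4πr²h) = 1/(4π·3.32²·10.5) = 6.876×10^-4 K/W
ΣR = 1.938×10^-5 + 5.760×10^-6 + 0.1559 + 0.08646 + 6.876×10^-4 = 0.2431 K/W
Q = ΔT/ΣR = (45.8 °C − 17.6 °C)/0.2431 = 116 W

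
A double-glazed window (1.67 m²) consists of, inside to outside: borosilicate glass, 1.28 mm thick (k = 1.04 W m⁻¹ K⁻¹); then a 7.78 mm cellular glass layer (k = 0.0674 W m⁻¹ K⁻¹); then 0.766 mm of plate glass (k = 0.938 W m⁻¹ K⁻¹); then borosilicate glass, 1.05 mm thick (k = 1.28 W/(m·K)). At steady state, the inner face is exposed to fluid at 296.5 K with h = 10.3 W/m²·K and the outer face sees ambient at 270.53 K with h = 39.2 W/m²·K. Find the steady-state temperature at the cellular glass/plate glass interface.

Treat each layer as a resistance in series:
  R_conv,in = 1/(hA) = 1/(10.3·1.67) = 0.05814 K/W
  R_borosilicate glass = L/(kA) = 0.00128/(1.04·1.67) = 7.370×10^-4 K/W
  R_cellular glass = L/(kA) = 0.00778/(0.0674·1.67) = 0.06912 K/W
  R_plate glass = L/(kA) = 7.66×10^-4/(0.938·1.67) = 4.890×10^-4 K/W
  R_borosilicate glass = L/(kA) = 0.00105/(1.28·1.67) = 4.912×10^-4 K/W
  R_conv,out = 1/(hA) = 1/(39.2·1.67) = 0.01528 K/W
ΣR = 0.05814 + 7.370×10^-4 + 0.06912 + 4.890×10^-4 + 4.912×10^-4 + 0.01528 = 0.1443 K/W
Q = ΔT/ΣR = (296.5 K − 270.53 K)/0.1443 = 180.0 W
From the inner boundary to the cellular glass/plate glass interface, ΣR_partial = 0.1280 K/W.
T_interface = T_in − Q·ΣR_partial = 296.5 K − (180.0)(0.1280) = 273.46 K

T = 273.46 K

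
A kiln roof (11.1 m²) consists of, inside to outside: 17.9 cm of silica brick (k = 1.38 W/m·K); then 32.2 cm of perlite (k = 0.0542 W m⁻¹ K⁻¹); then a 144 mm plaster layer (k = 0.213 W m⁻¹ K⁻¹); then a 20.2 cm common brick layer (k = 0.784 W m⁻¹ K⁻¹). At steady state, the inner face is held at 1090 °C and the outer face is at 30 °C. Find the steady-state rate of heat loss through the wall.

Series thermal resistances, inner to outer:
  R_silica brick = L/(kA) = 0.179/(1.38·11.1) = 0.01169 K/W
  R_perlite = L/(kA) = 0.322/(0.0542·11.1) = 0.5352 K/W
  R_plaster = L/(kA) = 0.144/(0.213·11.1) = 0.06091 K/W
  R_common brick = L/(kA) = 0.202/(0.784·11.1) = 0.02321 K/W
ΣR = 0.01169 + 0.5352 + 0.06091 + 0.02321 = 0.6310 K/W
Q = ΔT/ΣR = (1090 °C − 30 °C)/0.6310 = 1680 W

Q = 1680 W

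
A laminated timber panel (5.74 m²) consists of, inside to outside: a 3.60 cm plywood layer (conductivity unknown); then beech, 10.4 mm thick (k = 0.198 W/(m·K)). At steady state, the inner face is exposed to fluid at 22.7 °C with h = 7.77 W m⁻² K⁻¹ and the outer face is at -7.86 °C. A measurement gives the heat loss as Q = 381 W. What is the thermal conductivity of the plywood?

k = 0.129 W/m·K

ΣR = ΔT/Q = |22.7 − -7.86|/381 = 0.08021 K/W
Known resistances:
  R_conv,in = 1/(hA) = 1/(7.77·5.74) = 0.02242 K/W
  R_beech = L/(kA) = 0.0104/(0.198·5.74) = 0.009151 K/W
R_plywood = ΣR − ΣR_known = 0.08021 − 0.03157 = 0.04864 K/W
L/(kA) = 0.04864 ⇒ k = 0.0360/(0.04864·5.74) = 0.129 W/m·K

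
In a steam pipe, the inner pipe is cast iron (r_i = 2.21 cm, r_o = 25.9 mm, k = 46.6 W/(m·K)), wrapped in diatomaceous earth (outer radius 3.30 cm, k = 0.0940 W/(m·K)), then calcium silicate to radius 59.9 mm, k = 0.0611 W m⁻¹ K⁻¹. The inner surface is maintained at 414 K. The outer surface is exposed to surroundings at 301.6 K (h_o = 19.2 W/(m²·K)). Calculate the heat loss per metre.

Resistance network (inner→outer):
  R'_cast iron = ln(0.0259/0.0221)/(2πk) = 0.1587/(2π·46.6) = 5.419×10^-4 m·K/W
  R'_diatomaceous earth = ln(0.0330/0.0259)/(2πk) = 0.2423/(2π·0.0940) = 0.4102 m·K/W
  R'_calcium silicate = ln(0.0599/0.0330)/(2πk) = 0.5962/(2π·0.0611) = 1.553 m·K/W
  R'_conv,out = 1/(2πr h) = 1/(2π·0.0599·19.2) = 0.1384 m·K/W
ΣR = 5.419×10^-4 + 0.4102 + 1.553 + 0.1384 = 2.102 m·K/W
Q' = ΔT/ΣR = (414 K − 301.6 K)/2.102 = 53.5 W/m

Q' = 53.5 W/m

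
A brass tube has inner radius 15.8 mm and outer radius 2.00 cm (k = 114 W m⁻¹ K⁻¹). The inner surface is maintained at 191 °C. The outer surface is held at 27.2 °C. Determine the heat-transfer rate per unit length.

Q' = 4.98×10^5 W/m

Q' = 2πk·ΔT/ln(r₂/r₁) = 2π × 114 × 163.8 / ln(0.0200/0.0158) = 4.98×10^5 W/m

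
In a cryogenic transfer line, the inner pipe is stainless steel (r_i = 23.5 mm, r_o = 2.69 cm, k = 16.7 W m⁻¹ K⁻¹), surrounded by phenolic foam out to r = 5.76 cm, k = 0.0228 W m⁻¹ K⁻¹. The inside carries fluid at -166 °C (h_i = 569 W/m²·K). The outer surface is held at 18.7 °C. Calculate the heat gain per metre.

Q' = 34.7 W/m

Resistance network (inner→outer):
  R'_conv,in = 1/(2πr h) = 1/(2π·0.0235·569) = 0.01190 m·K/W
  R'_stainless steel = ln(0.0269/0.0235)/(2πk) = 0.1351/(2π·16.7) = 0.001288 m·K/W
  R'_phenolic foam = ln(0.0576/0.0269)/(2πk) = 0.7614/(2π·0.0228) = 5.315 m·K/W
ΣR = 0.01190 + 0.001288 + 5.315 = 5.328 m·K/W
Q' = ΔT/ΣR = (-166 °C − 18.7 °C)/5.328 = -34.7 W/m
(Negative Q' ⇒ heat flows inward; heat gain = 34.7 W/m.)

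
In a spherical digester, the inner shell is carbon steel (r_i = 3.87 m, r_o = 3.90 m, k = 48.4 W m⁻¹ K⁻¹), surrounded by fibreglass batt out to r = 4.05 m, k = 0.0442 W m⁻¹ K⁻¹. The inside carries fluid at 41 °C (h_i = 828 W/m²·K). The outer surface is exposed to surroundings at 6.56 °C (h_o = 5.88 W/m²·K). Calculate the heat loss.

Q = 1920 W

Treat each layer as a resistance in series:
  R_conv,in = 1/(4πr²h) = 1/(4π·3.87²·828) = 6.417×10^-6 K/W
  R_carbon steel = (1/3.87 − 1/3.90)/(4πk) = 0.001988/(4π·48.4) = 3.268×10^-6 K/W
  R_fibreglass batt = (1/3.90 − 1/4.05)/(4πk) = 0.009497/(4π·0.0442) = 0.01710 K/W
  R_conv,out = 1/(4πr²h) = 1/(4π·4.05²·5.88) = 8.251×10^-4 K/W
ΣR = 6.417×10^-6 + 3.268×10^-6 + 0.01710 + 8.251×10^-4 = 0.01793 K/W
Q = ΔT/ΣR = (41 °C − 6.56 °C)/0.01793 = 1920 W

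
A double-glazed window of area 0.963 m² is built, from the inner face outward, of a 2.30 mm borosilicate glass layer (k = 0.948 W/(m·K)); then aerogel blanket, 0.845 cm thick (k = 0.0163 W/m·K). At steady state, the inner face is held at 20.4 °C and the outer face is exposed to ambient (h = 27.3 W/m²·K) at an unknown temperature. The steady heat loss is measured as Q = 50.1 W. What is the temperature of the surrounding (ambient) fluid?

Series resistances:
  R_borosilicate glass = L/(kA) = 0.00230/(0.948·0.963) = 0.002519 K/W
  R_aerogel blanket = L/(kA) = 0.00845/(0.0163·0.963) = 0.5383 K/W
  R_conv,out = 1/(hA) = 1/(27.3·0.963) = 0.03804 K/W
ΣR = 0.5789 K/W
ΔT = Q·ΣR = 50.1 × 0.5789 = 29.00 K
Heat flows outward, so T_out = T_in − ΔT = 20.4 − 29.00 = -8.60 °C

T_out = -8.60 °C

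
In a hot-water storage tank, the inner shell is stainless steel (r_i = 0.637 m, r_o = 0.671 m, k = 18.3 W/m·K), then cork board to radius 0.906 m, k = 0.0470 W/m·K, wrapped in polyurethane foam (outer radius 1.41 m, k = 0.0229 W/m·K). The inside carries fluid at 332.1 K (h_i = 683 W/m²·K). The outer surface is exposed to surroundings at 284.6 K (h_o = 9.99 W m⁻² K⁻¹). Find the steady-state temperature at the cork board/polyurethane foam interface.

T = 316.8 K

Treat each layer as a resistance in series:
  R_conv,in = 1/(4πr²h) = 1/(4π·0.637²·683) = 2.871×10^-4 K/W
  R_stainless steel = (1/0.637 − 1/0.671)/(4πk) = 0.07955/(4π·18.3) = 3.459×10^-4 K/W
  R_cork board = (1/0.671 − 1/0.906)/(4πk) = 0.3866/(4π·0.0470) = 0.6545 K/W
  R_polyurethane foam = (1/0.906 − 1/1.41)/(4πk) = 0.3945/(4π·0.0229) = 1.371 K/W
  R_conv,out = 1/(4πr²h) = 1/(4π·1.41²·9.99) = 0.004007 K/W
ΣR = 2.871×10^-4 + 3.459×10^-4 + 0.6545 + 1.371 + 0.004007 = 2.030 K/W
Q = ΔT/ΣR = (332.1 K − 284.6 K)/2.030 = 23.40 W
From the inner boundary to the cork board/polyurethane foam interface, ΣR_partial = 0.6551 K/W.
T_interface = T_in − Q·ΣR_partial = 332.1 K − (23.40)(0.6551) = 316.8 K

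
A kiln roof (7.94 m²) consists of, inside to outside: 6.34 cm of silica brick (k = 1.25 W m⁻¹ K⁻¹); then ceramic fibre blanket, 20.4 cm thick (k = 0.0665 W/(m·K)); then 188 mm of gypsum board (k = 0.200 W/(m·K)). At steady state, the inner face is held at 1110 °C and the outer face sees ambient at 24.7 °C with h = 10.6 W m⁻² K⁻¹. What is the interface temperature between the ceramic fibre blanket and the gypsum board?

T = 295 °C

Resistance network (inner→outer):
  R_silica brick = L/(kA) = 0.0634/(1.25·7.94) = 0.006388 K/W
  R_ceramic fibre blanket = L/(kA) = 0.204/(0.0665·7.94) = 0.3864 K/W
  R_gypsum board = L/(kA) = 0.188/(0.200·7.94) = 0.1184 K/W
  R_conv,out = 1/(hA) = 1/(10.6·7.94) = 0.01188 K/W
ΣR = 0.006388 + 0.3864 + 0.1184 + 0.01188 = 0.5231 K/W
Q = ΔT/ΣR = (1110 °C − 24.7 °C)/0.5231 = 2075 W
From the inner boundary to the ceramic fibre blanket/gypsum board interface, ΣR_partial = 0.3928 K/W.
T_interface = T_in − Q·ΣR_partial = 1110 °C − (2075)(0.3928) = 295 °C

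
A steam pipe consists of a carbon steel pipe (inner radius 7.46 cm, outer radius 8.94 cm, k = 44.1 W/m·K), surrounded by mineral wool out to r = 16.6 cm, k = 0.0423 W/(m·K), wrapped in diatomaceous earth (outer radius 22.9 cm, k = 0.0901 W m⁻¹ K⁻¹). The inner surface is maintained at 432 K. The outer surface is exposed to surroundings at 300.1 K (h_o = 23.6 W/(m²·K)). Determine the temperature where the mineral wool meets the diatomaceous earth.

T = 327.0 K

Resistance network (inner→outer):
  R'_carbon steel = ln(0.0894/0.0746)/(2πk) = 0.1810/(2π·44.1) = 6.531×10^-4 m·K/W
  R'_mineral wool = ln(0.166/0.0894)/(2πk) = 0.6189/(2π·0.0423) = 2.329 m·K/W
  R'_diatomaceous earth = ln(0.229/0.166)/(2πk) = 0.3217/(2π·0.0901) = 0.5683 m·K/W
  R'_conv,out = 1/(2πr h) = 1/(2π·0.229·23.6) = 0.02945 m·K/W
ΣR = 6.531×10^-4 + 2.329 + 0.5683 + 0.02945 = 2.927 m·K/W
Q' = ΔT/ΣR = (432 K − 300.1 K)/2.927 = 45.06 W/m
From the inner boundary to the mineral wool/diatomaceous earth interface, ΣR_partial = 2.330 m·K/W.
T_interface = T_in − Q'·ΣR_partial = 432 K − (45.06)(2.330) = 327.0 K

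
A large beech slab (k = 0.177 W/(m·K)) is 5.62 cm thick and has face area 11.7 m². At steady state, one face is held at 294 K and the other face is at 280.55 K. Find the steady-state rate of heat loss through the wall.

Q = 496 W

Q = kA·ΔT/L = 0.177 × 11.7 × |294 K − 280.55 K| / 0.0562 = 496 W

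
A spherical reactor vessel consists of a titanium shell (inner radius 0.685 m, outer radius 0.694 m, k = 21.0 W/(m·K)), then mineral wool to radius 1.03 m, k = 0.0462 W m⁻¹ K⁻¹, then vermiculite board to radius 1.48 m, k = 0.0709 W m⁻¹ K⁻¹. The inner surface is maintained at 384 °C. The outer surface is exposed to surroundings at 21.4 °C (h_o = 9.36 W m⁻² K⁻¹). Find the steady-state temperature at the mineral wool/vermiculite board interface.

Treat each layer as a resistance in series:
  R_titanium = (1/0.685 − 1/0.694)/(4πk) = 0.01893/(4π·21.0) = 7.174×10^-5 K/W
  R_mineral wool = (1/0.694 − 1/1.03)/(4πk) = 0.4700/(4π·0.0462) = 0.8096 K/W
  R_vermiculite board = (1/1.03 − 1/1.48)/(4πk) = 0.2952/(4π·0.0709) = 0.3313 K/W
  R_conv,out = 1/(4πr²h) = 1/(4π·1.48²·9.36) = 0.003881 K/W
ΣR = 7.174×10^-5 + 0.8096 + 0.3313 + 0.003881 = 1.145 K/W
Q = ΔT/ΣR = (384 °C − 21.4 °C)/1.145 = 316.7 W
From the inner boundary to the mineral wool/vermiculite board interface, ΣR_partial = 0.8097 K/W.
T_interface = T_in − Q·ΣR_partial = 384 °C − (316.7)(0.8097) = 128 °C

T = 128 °C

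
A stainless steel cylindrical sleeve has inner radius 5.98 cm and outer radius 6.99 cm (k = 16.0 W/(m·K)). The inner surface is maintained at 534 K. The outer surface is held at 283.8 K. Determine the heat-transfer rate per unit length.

Q' = 1.61×10^5 W/m

Q' = 2πk·ΔT/ln(r₂/r₁) = 2π × 16.0 × 250.2 / ln(0.0699/0.0598) = 1.61×10^5 W/m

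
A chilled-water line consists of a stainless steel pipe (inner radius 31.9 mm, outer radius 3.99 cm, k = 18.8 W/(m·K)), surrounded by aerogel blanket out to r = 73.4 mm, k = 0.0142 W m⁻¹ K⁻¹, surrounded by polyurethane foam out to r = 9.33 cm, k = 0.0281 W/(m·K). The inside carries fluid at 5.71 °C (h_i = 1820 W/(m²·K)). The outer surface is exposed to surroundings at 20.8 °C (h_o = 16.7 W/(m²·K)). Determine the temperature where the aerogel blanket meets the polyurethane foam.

T = 18.1 °C

Resistance network (inner→outer):
  R'_conv,in = 1/(2πr h) = 1/(2π·0.0319·1820) = 0.002741 m·K/W
  R'_stainless steel = ln(0.0399/0.0319)/(2πk) = 0.2238/(2π·18.8) = 0.001894 m·K/W
  R'_aerogel blanket = ln(0.0734/0.0399)/(2πk) = 0.6095/(2π·0.0142) = 6.832 m·K/W
  R'_polyurethane foam = ln(0.0933/0.0734)/(2πk) = 0.2399/(2π·0.0281) = 1.359 m·K/W
  R'_conv,out = 1/(2πr h) = 1/(2π·0.0933·16.7) = 0.1021 m·K/W
ΣR = 0.002741 + 0.001894 + 6.832 + 1.359 + 0.1021 = 8.298 m·K/W
Q' = ΔT/ΣR = (5.71 °C − 20.8 °C)/8.298 = -1.819 W/m
From the inner boundary to the aerogel blanket/polyurethane foam interface, ΣR_partial = 6.837 m·K/W.
T_interface = T_in − Q'·ΣR_partial = 5.71 °C − (-1.819)(6.837) = 18.1 °C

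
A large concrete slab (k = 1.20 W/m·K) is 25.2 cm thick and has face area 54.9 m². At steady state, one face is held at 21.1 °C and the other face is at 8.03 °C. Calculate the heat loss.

Q = kA·ΔT/L = 1.20 × 54.9 × |21.1 °C − 8.03 °C| / 0.252 = 3420 W

Q = 3.42 kW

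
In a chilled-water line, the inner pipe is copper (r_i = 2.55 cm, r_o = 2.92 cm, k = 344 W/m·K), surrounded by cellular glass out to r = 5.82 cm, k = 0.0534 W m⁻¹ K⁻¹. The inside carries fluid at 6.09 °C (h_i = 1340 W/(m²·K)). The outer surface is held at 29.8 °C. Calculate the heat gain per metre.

Q' = 11.5 W/m

Treat each layer as a resistance in series:
  R'_conv,in = 1/(2πr h) = 1/(2π·0.0255·1340) = 0.004658 m·K/W
  R'_copper = ln(0.0292/0.0255)/(2πk) = 0.1355/(2π·344) = 6.269×10^-5 m·K/W
  R'_cellular glass = ln(0.0582/0.0292)/(2πk) = 0.6897/(2π·0.0534) = 2.056 m·K/W
ΣR = 0.004658 + 6.269×10^-5 + 2.056 = 2.061 m·K/W
Q' = ΔT/ΣR = (6.09 °C − 29.8 °C)/2.061 = -11.5 W/m
(Negative Q' ⇒ heat flows inward; heat gain = 11.5 W/m.)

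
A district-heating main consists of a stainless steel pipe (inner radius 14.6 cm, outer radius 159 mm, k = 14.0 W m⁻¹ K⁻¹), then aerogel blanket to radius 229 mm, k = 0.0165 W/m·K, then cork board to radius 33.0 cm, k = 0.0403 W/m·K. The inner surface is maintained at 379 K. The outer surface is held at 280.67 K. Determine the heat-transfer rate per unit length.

Q' = 19.8 W/m

Resistance network (inner→outer):
  R'_stainless steel = ln(0.159/0.146)/(2πk) = 0.08530/(2π·14.0) = 9.697×10^-4 m·K/W
  R'_aerogel blanket = ln(0.229/0.159)/(2πk) = 0.3648/(2π·0.0165) = 3.519 m·K/W
  R'_cork board = ln(0.330/0.229)/(2πk) = 0.3654/(2π·0.0403) = 1.443 m·K/W
ΣR = 9.697×10^-4 + 3.519 + 1.443 = 4.963 m·K/W
Q' = ΔT/ΣR = (379 K − 280.67 K)/4.963 = 19.8 W/m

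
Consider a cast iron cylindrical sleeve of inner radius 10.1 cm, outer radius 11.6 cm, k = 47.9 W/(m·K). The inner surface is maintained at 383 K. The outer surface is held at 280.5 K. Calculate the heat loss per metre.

Q' = 223 kW/m

Q' = 2πk·ΔT/ln(r₂/r₁) = 2π × 47.9 × 102.5 / ln(0.116/0.101) = 2.23×10^5 W/m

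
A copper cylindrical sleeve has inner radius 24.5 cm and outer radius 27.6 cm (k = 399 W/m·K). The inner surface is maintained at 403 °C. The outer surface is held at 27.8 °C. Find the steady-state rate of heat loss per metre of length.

Q' = 2πk·ΔT/ln(r₂/r₁) = 2π × 399 × 375.2 / ln(0.276/0.245) = 7.89×10^6 W/m

Q' = 7890 kW/m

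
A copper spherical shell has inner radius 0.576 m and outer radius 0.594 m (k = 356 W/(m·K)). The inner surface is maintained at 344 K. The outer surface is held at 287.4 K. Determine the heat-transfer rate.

Q = 4810 kW

Q = 4πk·ΔT/(1/r₁ − 1/r₂) = 4π × 356 × 56.6 / (1/0.576 − 1/0.594) = 4.81×10^6 W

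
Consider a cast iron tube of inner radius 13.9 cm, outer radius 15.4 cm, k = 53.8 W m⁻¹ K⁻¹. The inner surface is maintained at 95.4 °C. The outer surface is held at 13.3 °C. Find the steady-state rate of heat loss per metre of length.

Q' = 2πk·ΔT/ln(r₂/r₁) = 2π × 53.8 × 82.1 / ln(0.154/0.139) = 2.71×10^5 W/m

Q' = 271 kW/m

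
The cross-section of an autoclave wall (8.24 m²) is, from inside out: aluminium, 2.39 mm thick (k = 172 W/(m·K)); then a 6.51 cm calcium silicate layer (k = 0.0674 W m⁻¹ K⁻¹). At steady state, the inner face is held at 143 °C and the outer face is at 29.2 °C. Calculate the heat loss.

Q = 971 W

Resistance network (inner→outer):
  R_aluminium = L/(kA) = 0.00239/(172·8.24) = 1.686×10^-6 K/W
  R_calcium silicate = L/(kA) = 0.0651/(0.0674·8.24) = 0.1172 K/W
ΣR = 1.686×10^-6 + 0.1172 = 0.1172 K/W
Q = ΔT/ΣR = (143 °C − 29.2 °C)/0.1172 = 971 W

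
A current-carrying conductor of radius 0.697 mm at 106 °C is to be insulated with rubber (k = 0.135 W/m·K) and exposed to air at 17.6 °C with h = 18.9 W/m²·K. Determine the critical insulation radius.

For a cylinder, r_cr = k_ins/h = 0.135/18.9 = 0.00714 m = 0.714 cm

r_cr = 0.714 cm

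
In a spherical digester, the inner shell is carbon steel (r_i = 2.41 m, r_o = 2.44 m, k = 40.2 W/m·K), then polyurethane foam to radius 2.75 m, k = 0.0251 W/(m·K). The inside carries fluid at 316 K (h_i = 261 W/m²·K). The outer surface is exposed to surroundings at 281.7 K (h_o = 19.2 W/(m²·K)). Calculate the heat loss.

Q = 233 W

Treat each layer as a resistance in series:
  R_conv,in = 1/(4πr²h) = 1/(4π·2.41²·261) = 5.249×10^-5 K/W
  R_carbon steel = (1/2.41 − 1/2.44)/(4πk) = 0.005102/(4π·40.2) = 1.010×10^-5 K/W
  R_polyurethane foam = (1/2.44 − 1/2.75)/(4πk) = 0.04620/(4π·0.0251) = 0.1465 K/W
  R_conv,out = 1/(4πr²h) = 1/(4π·2.75²·19.2) = 5.481×10^-4 K/W
ΣR = 5.249×10^-5 + 1.010×10^-5 + 0.1465 + 5.481×10^-4 = 0.1471 K/W
Q = ΔT/ΣR = (316 K − 281.7 K)/0.1471 = 233 W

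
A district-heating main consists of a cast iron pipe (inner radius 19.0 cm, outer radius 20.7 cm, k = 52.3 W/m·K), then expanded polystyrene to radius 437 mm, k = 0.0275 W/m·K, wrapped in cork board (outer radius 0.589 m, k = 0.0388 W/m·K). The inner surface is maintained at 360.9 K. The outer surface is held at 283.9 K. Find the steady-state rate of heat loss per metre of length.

Q' = 13.9 W/m

Series thermal resistances, inner to outer:
  R'_cast iron = ln(0.207/0.190)/(2πk) = 0.08569/(2π·52.3) = 2.608×10^-4 m·K/W
  R'_expanded polystyrene = ln(0.437/0.207)/(2πk) = 0.7472/(2π·0.0275) = 4.324 m·K/W
  R'_cork board = ln(0.589/0.437)/(2πk) = 0.2985/(2π·0.0388) = 1.224 m·K/W
ΣR = 2.608×10^-4 + 4.324 + 1.224 = 5.548 m·K/W
Q' = ΔT/ΣR = (360.9 K − 283.9 K)/5.548 = 13.9 W/m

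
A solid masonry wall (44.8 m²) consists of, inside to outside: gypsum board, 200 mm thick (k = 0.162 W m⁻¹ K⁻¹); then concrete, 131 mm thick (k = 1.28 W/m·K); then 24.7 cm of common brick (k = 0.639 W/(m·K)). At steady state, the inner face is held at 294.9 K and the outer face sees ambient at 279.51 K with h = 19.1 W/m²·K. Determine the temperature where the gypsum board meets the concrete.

T = 284.2 K

Resistance network (inner→outer):
  R_gypsum board = L/(kA) = 0.200/(0.162·44.8) = 0.02756 K/W
  R_concrete = L/(kA) = 0.131/(1.28·44.8) = 0.002284 K/W
  R_common brick = L/(kA) = 0.247/(0.639·44.8) = 0.008628 K/W
  R_conv,out = 1/(hA) = 1/(19.1·44.8) = 0.001169 K/W
ΣR = 0.02756 + 0.002284 + 0.008628 + 0.001169 = 0.03964 K/W
Q = ΔT/ΣR = (294.9 K − 279.51 K)/0.03964 = 388.2 W
From the inner boundary to the gypsum board/concrete interface, ΣR_partial = 0.02756 K/W.
T_interface = T_in − Q·ΣR_partial = 294.9 K − (388.2)(0.02756) = 284.2 K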